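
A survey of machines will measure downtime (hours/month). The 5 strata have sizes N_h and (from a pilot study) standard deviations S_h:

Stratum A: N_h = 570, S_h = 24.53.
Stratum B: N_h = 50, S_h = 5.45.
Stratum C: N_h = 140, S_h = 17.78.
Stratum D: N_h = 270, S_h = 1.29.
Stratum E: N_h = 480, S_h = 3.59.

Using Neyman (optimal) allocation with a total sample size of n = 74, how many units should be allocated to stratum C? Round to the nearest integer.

Neyman allocation: n_h = n · N_h S_h / Σ N_i S_i, with n = 74.
  stratum A: N_h·S_h = 570·24.53 = 13982.10
  stratum B: N_h·S_h = 50·5.45 = 272.50
  stratum C: N_h·S_h = 140·17.78 = 2489.20
  stratum D: N_h·S_h = 270·1.29 = 348.30
  stratum E: N_h·S_h = 480·3.59 = 1723.20
Σ N_h S_h = 18815.30
n for stratum C = 74·2489.20/18815.30 = 9.790 → 10

10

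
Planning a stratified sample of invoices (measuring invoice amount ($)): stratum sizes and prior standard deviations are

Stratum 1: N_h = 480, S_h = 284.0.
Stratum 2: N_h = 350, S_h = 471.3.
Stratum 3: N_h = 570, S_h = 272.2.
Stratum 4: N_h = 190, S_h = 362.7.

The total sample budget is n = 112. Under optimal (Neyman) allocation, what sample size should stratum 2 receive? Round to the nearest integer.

35

Neyman allocation: n_h = n · N_h S_h / Σ N_i S_i, with n = 112.
  stratum 1: N_h·S_h = 480·284.0 = 136320.00
  stratum 2: N_h·S_h = 350·471.3 = 164955.00
  stratum 3: N_h·S_h = 570·272.2 = 155154.00
  stratum 4: N_h·S_h = 190·362.7 = 68913.00
Σ N_h S_h = 525342.00
n for stratum 2 = 112·164955.00/525342.00 = 35.167 → 35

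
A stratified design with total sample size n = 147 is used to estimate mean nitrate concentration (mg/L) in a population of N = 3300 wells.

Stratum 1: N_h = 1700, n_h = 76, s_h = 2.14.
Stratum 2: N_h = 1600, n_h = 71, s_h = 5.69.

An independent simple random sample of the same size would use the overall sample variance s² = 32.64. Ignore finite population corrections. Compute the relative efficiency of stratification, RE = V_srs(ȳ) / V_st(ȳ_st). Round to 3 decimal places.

V̂(ȳ_st) = Σ W_h² s_h²/n_h, with W_h = N_h/N and N = 3300:
  stratum 1: (1700/3300)²·2.14²/76 = 0.0159913
  stratum 2: (1600/3300)²·5.69²/71 = 0.107196
V_st = 0.123187
V_srs = s²/n = 32.64/147 = 0.222041
Relative efficiency = V_srs / V_st = 0.222041/0.123187 = 1.8025

RE ≈ 1.802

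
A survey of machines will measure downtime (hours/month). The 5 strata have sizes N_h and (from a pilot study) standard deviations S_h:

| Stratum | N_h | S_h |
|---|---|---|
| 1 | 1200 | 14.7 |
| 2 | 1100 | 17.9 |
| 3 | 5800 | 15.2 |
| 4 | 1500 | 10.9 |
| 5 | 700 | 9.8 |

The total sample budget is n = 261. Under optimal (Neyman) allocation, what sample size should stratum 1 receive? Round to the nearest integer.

Neyman allocation: n_h = n · N_h S_h / Σ N_i S_i, with n = 261.
  stratum 1: N_h·S_h = 1200·14.7 = 17640.00
  stratum 2: N_h·S_h = 1100·17.9 = 19690.00
  stratum 3: N_h·S_h = 5800·15.2 = 88160.00
  stratum 4: N_h·S_h = 1500·10.9 = 16350.00
  stratum 5: N_h·S_h = 700·9.8 = 6860.00
Σ N_h S_h = 148700.00
n for stratum 1 = 261·17640.00/148700.00 = 30.962 → 31

31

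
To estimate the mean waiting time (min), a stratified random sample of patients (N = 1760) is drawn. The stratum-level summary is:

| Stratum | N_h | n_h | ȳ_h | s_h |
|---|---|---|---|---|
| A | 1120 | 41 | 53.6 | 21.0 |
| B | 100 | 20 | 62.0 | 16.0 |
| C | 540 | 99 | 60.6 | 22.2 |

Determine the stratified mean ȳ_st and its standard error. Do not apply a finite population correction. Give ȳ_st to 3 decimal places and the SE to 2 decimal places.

ȳ_st ≈ 56.225, SE ≈ 2.21

ȳ_st = Σ W_h ȳ_h = (1120·53.6 + 100·62.0 + 540·60.6)/1760 = 56.22500
V̂(ȳ_st) = Σ W_h² s_h²/n_h, with W_h = N_h/N and N = 1760:
  stratum A: (1120/1760)²·21.0²/41 = 4.35578
  stratum B: (100/1760)²·16.0²/20 = 0.0413223
  stratum C: (540/1760)²·22.2²/99 = 0.468633
V̂(ȳ_st) = 4.86573
SE(ȳ_st) = √4.86573 = 2.20584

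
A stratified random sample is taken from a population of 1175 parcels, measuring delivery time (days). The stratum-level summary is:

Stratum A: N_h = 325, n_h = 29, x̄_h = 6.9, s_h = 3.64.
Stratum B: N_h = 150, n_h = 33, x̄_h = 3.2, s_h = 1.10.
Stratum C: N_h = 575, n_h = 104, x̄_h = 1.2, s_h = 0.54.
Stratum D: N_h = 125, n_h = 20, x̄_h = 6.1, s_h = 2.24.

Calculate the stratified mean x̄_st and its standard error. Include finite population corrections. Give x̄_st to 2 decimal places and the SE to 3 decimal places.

x̄_st = Σ W_h x̄_h = (325·6.9 + 150·3.2 + 575·1.2 + 125·6.1)/1175 = 3.55319
V̂(x̄_st) = Σ W_h² (1 − n_h/N_h) s_h²/n_h, with W_h = N_h/N and N = 1175:
  stratum A: (325/1175)²·(1 − 29/325)·3.64²/29 = 0.0318349
  stratum B: (150/1175)²·(1 − 33/150)·1.10²/33 = 0.000466093
  stratum C: (575/1175)²·(1 − 104/575)·0.54²/104 = 0.000550006
  stratum D: (125/1175)²·(1 − 20/125)·2.24²/20 = 0.00238501
V̂(x̄_st) = 0.0352361
SE(x̄_st) = √0.0352361 = 0.187713

x̄_st ≈ 3.55, SE ≈ 0.188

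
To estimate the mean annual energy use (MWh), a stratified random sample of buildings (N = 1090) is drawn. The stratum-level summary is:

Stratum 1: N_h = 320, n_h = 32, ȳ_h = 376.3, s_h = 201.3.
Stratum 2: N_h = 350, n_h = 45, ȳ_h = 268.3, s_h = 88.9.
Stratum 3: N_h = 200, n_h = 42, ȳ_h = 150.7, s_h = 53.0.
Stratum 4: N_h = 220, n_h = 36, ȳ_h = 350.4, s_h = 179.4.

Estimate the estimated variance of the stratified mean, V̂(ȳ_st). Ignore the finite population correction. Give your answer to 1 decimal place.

V̂(ȳ_st) ≈ 165.9

V̂(ȳ_st) = Σ W_h² s_h²/n_h, with W_h = N_h/N and N = 1090:
  stratum 1: (320/1090)²·201.3²/32 = 109.14
  stratum 2: (350/1090)²·88.9²/45 = 18.1082
  stratum 3: (200/1090)²·53.0²/42 = 2.25169
  stratum 4: (220/1090)²·179.4²/36 = 36.4196
V̂(ȳ_st) = 165.92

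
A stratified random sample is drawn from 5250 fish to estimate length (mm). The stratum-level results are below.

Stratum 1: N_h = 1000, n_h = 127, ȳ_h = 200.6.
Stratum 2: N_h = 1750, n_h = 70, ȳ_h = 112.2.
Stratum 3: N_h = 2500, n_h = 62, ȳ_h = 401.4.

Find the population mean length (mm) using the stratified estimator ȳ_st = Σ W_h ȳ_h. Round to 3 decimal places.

N = Σ N_h = 5250. Stratum weights W_h = N_h/N.
ȳ_st = (1000·200.6 + 1750·112.2 + 2500·401.4) / 5250 = 266.75238

ȳ_st ≈ 266.752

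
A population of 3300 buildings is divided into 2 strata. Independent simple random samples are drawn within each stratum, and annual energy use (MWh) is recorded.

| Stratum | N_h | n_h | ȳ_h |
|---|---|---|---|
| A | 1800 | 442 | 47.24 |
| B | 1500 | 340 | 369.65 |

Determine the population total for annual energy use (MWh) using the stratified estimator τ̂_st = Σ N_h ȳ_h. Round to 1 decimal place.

τ̂_st = Σ N_h ȳ_h = 1800·47.24 + 1500·369.65 = 639507.0

τ̂_st ≈ 639507.0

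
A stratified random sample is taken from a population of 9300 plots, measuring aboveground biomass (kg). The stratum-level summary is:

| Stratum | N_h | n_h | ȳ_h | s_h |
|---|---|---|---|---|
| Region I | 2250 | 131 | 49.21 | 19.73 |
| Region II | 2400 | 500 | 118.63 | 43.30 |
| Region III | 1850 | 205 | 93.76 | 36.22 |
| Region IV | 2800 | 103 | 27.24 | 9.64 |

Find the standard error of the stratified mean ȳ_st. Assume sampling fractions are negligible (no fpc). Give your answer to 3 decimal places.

V̂(ȳ_st) = Σ W_h² s_h²/n_h, with W_h = N_h/N and N = 9300:
  stratum Region I: (2250/9300)²·19.73²/131 = 0.173933
  stratum Region II: (2400/9300)²·43.30²/500 = 0.249725
  stratum Region III: (1850/9300)²·36.22²/205 = 0.253233
  stratum Region IV: (2800/9300)²·9.64²/103 = 0.0817837
V̂(ȳ_st) = 0.758675
SE(ȳ_st) = √0.758675 = 0.87102

SE(ȳ_st) ≈ 0.871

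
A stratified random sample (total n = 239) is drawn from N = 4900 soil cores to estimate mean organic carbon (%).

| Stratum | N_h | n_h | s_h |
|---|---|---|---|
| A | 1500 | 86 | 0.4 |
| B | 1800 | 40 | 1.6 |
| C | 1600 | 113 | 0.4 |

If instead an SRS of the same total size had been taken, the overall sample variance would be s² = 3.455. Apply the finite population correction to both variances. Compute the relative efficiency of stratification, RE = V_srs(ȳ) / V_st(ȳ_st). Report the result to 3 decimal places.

V̂(ȳ_st) = Σ W_h² (1 − n_h/N_h) s_h²/n_h, with W_h = N_h/N and N = 4900:
  stratum A: (1500/4900)²·(1 − 86/1500)·0.4²/86 = 0.00016435
  stratum B: (1800/4900)²·(1 − 40/1800)·1.6²/40 = 0.00844448
  stratum C: (1600/4900)²·(1 − 113/1600)·0.4²/113 = 0.000140307
V_st = 0.00874914
V_srs = (1 − 239/4900)·3.455/239 = 0.013751
Relative efficiency = V_srs / V_st = 0.013751/0.00874914 = 1.5717

RE ≈ 1.572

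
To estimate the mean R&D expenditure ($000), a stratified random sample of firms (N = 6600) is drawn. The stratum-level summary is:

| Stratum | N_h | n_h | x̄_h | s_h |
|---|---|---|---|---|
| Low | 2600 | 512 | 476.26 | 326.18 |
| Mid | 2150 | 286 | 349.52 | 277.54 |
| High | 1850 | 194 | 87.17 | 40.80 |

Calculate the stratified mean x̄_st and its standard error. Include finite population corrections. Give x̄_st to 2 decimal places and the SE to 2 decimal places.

x̄_st ≈ 325.91, SE ≈ 7.16

x̄_st = Σ W_h x̄_h = (2600·476.26 + 2150·349.52 + 1850·87.17)/6600 = 325.91038
V̂(x̄_st) = Σ W_h² (1 − n_h/N_h) s_h²/n_h, with W_h = N_h/N and N = 6600:
  stratum Low: (2600/6600)²·(1 − 512/2600)·326.18²/512 = 25.8977
  stratum Mid: (2150/6600)²·(1 − 286/2150)·277.54²/286 = 24.7789
  stratum High: (1850/6600)²·(1 − 194/1850)·40.80²/194 = 0.60348
V̂(x̄_st) = 51.28
SE(x̄_st) = √51.28 = 7.16101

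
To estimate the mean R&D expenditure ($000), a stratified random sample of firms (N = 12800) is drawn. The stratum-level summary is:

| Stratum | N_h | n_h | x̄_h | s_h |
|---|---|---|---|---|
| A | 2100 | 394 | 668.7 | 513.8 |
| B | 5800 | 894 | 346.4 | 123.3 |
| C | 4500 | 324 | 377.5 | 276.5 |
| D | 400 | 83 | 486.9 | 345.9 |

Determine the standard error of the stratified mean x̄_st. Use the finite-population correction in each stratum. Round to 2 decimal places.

V̂(x̄_st) = Σ W_h² (1 − n_h/N_h) s_h²/n_h, with W_h = N_h/N and N = 12800:
  stratum A: (2100/12800)²·(1 − 394/2100)·513.8²/394 = 14.6511
  stratum B: (5800/12800)²·(1 − 894/5800)·123.3²/894 = 2.95341
  stratum C: (4500/12800)²·(1 − 324/4500)·276.5²/324 = 27.0644
  stratum D: (400/12800)²·(1 − 83/400)·345.9²/83 = 1.11564
V̂(x̄_st) = 45.7845
SE(x̄_st) = √45.7845 = 6.76643

SE(x̄_st) ≈ 6.77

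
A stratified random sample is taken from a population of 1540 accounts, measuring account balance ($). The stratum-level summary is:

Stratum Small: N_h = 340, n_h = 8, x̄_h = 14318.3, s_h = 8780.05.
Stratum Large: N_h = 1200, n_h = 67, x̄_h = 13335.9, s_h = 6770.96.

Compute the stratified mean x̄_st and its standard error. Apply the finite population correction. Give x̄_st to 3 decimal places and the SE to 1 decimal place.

x̄_st = Σ W_h x̄_h = (340·14318.3 + 1200·13335.9)/1540 = 13552.79351
V̂(x̄_st) = Σ W_h² (1 − n_h/N_h) s_h²/n_h, with W_h = N_h/N and N = 1540:
  stratum Small: (340/1540)²·(1 − 8/340)·8780.05²/8 = 458648
  stratum Large: (1200/1540)²·(1 − 67/1200)·6770.96²/67 = 392279
V̂(x̄_st) = 850927
SE(x̄_st) = √850927 = 922.457

x̄_st ≈ 13552.794, SE ≈ 922.5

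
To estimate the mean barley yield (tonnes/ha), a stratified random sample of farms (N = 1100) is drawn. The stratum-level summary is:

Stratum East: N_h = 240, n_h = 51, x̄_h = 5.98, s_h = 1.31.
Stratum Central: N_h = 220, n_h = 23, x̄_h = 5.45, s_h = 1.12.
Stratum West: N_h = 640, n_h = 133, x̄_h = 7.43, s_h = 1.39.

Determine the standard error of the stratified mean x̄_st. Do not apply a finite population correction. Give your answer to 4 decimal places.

SE(x̄_st) ≈ 0.0933

V̂(x̄_st) = Σ W_h² s_h²/n_h, with W_h = N_h/N and N = 1100:
  stratum East: (240/1100)²·1.31²/51 = 0.0016018
  stratum Central: (220/1100)²·1.12²/23 = 0.00218157
  stratum West: (640/1100)²·1.39²/133 = 0.00491759
V̂(x̄_st) = 0.00870096
SE(x̄_st) = √0.00870096 = 0.0932789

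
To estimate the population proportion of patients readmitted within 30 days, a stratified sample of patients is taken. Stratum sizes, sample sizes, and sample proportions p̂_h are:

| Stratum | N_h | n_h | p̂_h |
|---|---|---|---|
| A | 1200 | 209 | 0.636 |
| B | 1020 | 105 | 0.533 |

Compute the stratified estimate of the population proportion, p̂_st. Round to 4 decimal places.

N = 2220; stratum weights W_h = N_h/N.
p̂_st = Σ W_h p̂_h = (1200·0.636 + 1020·0.533)/2220 = 0.58868

p̂_st ≈ 0.5887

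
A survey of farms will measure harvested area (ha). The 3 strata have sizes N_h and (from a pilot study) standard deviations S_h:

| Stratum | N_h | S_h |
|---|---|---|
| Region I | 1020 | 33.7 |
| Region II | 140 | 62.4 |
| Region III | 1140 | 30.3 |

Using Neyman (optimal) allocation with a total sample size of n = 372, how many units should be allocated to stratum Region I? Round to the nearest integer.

165

Neyman allocation: n_h = n · N_h S_h / Σ N_i S_i, with n = 372.
  stratum Region I: N_h·S_h = 1020·33.7 = 34374.00
  stratum Region II: N_h·S_h = 140·62.4 = 8736.00
  stratum Region III: N_h·S_h = 1140·30.3 = 34542.00
Σ N_h S_h = 77652.00
n for stratum Region I = 372·34374.00/77652.00 = 164.672 → 165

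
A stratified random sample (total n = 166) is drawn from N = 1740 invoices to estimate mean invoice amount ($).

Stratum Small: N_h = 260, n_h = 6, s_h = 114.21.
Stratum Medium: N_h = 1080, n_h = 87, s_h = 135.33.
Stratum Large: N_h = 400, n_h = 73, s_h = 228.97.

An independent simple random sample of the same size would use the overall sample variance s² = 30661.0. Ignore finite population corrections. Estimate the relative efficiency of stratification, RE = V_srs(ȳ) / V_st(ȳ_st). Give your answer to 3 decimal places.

V̂(ȳ_st) = Σ W_h² s_h²/n_h, with W_h = N_h/N and N = 1740:
  stratum Small: (260/1740)²·114.21²/6 = 48.5406
  stratum Medium: (1080/1740)²·135.33²/87 = 81.0995
  stratum Large: (400/1740)²·228.97²/73 = 37.9538
V_st = 167.594
V_srs = s²/n = 30661.0/166 = 184.705
Relative efficiency = V_srs / V_st = 184.705/167.594 = 1.1021

RE ≈ 1.102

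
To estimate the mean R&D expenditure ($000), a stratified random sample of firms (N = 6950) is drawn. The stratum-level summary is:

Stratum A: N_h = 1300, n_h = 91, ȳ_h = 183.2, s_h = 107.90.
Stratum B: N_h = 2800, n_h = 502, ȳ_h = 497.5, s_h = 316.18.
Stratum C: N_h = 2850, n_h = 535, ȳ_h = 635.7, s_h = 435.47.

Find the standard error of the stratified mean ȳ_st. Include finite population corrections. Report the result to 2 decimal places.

SE(ȳ_st) ≈ 8.89

V̂(ȳ_st) = Σ W_h² (1 − n_h/N_h) s_h²/n_h, with W_h = N_h/N and N = 6950:
  stratum A: (1300/6950)²·(1 − 91/1300)·107.90²/91 = 4.16295
  stratum B: (2800/6950)²·(1 − 502/2800)·316.18²/502 = 26.5279
  stratum C: (2850/6950)²·(1 − 535/2850)·435.47²/535 = 48.416
V̂(ȳ_st) = 79.1069
SE(ȳ_st) = √79.1069 = 8.89421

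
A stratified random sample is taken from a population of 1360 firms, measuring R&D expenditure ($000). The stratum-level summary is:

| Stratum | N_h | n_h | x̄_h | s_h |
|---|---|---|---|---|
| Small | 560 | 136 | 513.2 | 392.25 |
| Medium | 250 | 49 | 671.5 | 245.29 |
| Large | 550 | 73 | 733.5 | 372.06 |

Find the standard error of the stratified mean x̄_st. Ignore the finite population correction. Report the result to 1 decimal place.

V̂(x̄_st) = Σ W_h² s_h²/n_h, with W_h = N_h/N and N = 1360:
  stratum Small: (560/1360)²·392.25²/136 = 191.816
  stratum Medium: (250/1360)²·245.29²/49 = 41.4921
  stratum Large: (550/1360)²·372.06²/73 = 310.135
V̂(x̄_st) = 543.443
SE(x̄_st) = √543.443 = 23.3119

SE(x̄_st) ≈ 23.3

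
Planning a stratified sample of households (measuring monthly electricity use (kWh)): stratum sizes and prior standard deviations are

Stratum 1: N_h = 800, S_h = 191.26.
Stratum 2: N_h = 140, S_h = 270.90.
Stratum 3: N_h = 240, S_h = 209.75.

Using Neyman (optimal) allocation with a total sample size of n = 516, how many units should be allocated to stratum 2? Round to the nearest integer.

Neyman allocation: n_h = n · N_h S_h / Σ N_i S_i, with n = 516.
  stratum 1: N_h·S_h = 800·191.26 = 153008.00
  stratum 2: N_h·S_h = 140·270.90 = 37926.00
  stratum 3: N_h·S_h = 240·209.75 = 50340.00
Σ N_h S_h = 241274.00
n for stratum 2 = 516·37926.00/241274.00 = 81.110 → 81

81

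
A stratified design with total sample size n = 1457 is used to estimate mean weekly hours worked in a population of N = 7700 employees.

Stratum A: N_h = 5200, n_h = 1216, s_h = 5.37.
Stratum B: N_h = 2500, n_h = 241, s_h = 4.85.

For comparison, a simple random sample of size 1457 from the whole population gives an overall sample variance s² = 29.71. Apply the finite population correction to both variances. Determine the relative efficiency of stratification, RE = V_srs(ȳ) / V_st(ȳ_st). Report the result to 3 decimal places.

V̂(ȳ_st) = Σ W_h² (1 − n_h/N_h) s_h²/n_h, with W_h = N_h/N and N = 7700:
  stratum A: (5200/7700)²·(1 − 1216/5200)·5.37²/1216 = 0.00828622
  stratum B: (2500/7700)²·(1 − 241/2500)·4.85²/241 = 0.00929697
V_st = 0.0175832
V_srs = (1 − 1457/7700)·29.71/1457 = 0.0165328
Relative efficiency = V_srs / V_st = 0.0165328/0.0175832 = 0.9403

RE ≈ 0.940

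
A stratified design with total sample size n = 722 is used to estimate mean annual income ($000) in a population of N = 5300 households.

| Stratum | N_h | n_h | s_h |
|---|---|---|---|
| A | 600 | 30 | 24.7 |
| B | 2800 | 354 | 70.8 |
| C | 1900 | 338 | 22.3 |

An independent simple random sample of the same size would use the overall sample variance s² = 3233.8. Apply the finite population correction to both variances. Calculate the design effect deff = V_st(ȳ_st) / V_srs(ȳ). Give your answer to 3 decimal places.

deff ≈ 0.997

V̂(ȳ_st) = Σ W_h² (1 − n_h/N_h) s_h²/n_h, with W_h = N_h/N and N = 5300:
  stratum A: (600/5300)²·(1 − 30/600)·24.7²/30 = 0.247598
  stratum B: (2800/5300)²·(1 − 354/2800)·70.8²/354 = 3.45244
  stratum C: (1900/5300)²·(1 − 338/1900)·22.3²/338 = 0.155445
V_st = 3.85548
V_srs = (1 − 722/5300)·3233.8/722 = 3.8688
deff = V_st / V_srs = 3.85548/3.8688 = 0.9966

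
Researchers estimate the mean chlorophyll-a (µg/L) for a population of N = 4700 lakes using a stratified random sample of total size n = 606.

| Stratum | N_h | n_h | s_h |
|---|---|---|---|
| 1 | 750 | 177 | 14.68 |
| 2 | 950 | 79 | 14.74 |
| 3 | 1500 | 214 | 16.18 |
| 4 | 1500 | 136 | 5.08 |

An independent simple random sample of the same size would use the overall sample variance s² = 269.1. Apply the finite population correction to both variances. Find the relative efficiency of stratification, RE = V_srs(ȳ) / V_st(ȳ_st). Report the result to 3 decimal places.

V̂(ȳ_st) = Σ W_h² (1 − n_h/N_h) s_h²/n_h, with W_h = N_h/N and N = 4700:
  stratum 1: (750/4700)²·(1 − 177/750)·14.68²/177 = 0.0236864
  stratum 2: (950/4700)²·(1 − 79/950)·14.74²/79 = 0.103018
  stratum 3: (1500/4700)²·(1 − 214/1500)·16.18²/214 = 0.106827
  stratum 4: (1500/4700)²·(1 − 136/1500)·5.08²/136 = 0.0175751
V_st = 0.251106
V_srs = (1 − 606/4700)·269.1/606 = 0.386804
Relative efficiency = V_srs / V_st = 0.386804/0.251106 = 1.5404

RE ≈ 1.540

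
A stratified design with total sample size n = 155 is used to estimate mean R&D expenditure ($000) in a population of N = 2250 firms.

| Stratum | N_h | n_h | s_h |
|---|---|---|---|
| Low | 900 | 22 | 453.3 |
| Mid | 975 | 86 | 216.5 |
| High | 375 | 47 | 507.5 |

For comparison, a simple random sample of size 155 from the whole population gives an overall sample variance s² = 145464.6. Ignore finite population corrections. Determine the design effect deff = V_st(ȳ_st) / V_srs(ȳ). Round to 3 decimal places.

deff ≈ 1.864

V̂(ȳ_st) = Σ W_h² s_h²/n_h, with W_h = N_h/N and N = 2250:
  stratum Low: (900/2250)²·453.3²/22 = 1494.41
  stratum Mid: (975/2250)²·216.5²/86 = 102.344
  stratum High: (375/2250)²·507.5²/47 = 152.22
V_st = 1748.97
V_srs = s²/n = 145464.6/155 = 938.481
deff = V_st / V_srs = 1748.97/938.481 = 1.8636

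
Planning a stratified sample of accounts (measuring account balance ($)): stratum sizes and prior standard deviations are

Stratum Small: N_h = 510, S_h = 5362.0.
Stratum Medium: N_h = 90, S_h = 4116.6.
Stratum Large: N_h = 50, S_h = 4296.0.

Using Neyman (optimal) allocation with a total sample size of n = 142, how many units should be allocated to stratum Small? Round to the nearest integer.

117

Neyman allocation: n_h = n · N_h S_h / Σ N_i S_i, with n = 142.
  stratum Small: N_h·S_h = 510·5362.0 = 2734620.00
  stratum Medium: N_h·S_h = 90·4116.6 = 370494.00
  stratum Large: N_h·S_h = 50·4296.0 = 214800.00
Σ N_h S_h = 3319914.00
n for stratum Small = 142·2734620.00/3319914.00 = 116.966 → 117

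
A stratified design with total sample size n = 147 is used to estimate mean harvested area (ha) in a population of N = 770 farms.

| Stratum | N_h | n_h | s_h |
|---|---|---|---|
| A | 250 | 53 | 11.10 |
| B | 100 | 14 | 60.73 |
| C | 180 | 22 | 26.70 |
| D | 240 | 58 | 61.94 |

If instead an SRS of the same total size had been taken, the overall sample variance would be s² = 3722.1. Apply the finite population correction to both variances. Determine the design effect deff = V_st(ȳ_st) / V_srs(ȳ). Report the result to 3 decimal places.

V̂(ȳ_st) = Σ W_h² (1 − n_h/N_h) s_h²/n_h, with W_h = N_h/N and N = 770:
  stratum A: (250/770)²·(1 − 53/250)·11.10²/53 = 0.193106
  stratum B: (100/770)²·(1 − 14/100)·60.73²/14 = 3.82116
  stratum C: (180/770)²·(1 − 22/180)·26.70²/22 = 1.55435
  stratum D: (240/770)²·(1 − 58/240)·61.94²/58 = 4.87322
V_st = 10.4418
V_srs = (1 − 147/770)·3722.1/147 = 20.4865
deff = V_st / V_srs = 10.4418/20.4865 = 0.5097

deff ≈ 0.510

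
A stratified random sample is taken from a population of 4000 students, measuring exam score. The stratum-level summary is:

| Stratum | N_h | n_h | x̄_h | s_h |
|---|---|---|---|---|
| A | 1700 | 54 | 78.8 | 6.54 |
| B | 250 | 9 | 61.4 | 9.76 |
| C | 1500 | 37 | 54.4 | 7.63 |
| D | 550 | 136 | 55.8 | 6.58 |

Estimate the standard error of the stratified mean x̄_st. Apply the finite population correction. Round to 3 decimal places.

V̂(x̄_st) = Σ W_h² (1 − n_h/N_h) s_h²/n_h, with W_h = N_h/N and N = 4000:
  stratum A: (1700/4000)²·(1 − 54/1700)·6.54²/54 = 0.138523
  stratum B: (250/4000)²·(1 − 9/250)·9.76²/9 = 0.039856
  stratum C: (1500/4000)²·(1 − 37/1500)·7.63²/37 = 0.215806
  stratum D: (550/4000)²·(1 − 136/550)·6.58²/136 = 0.0045306
V̂(x̄_st) = 0.398715
SE(x̄_st) = √0.398715 = 0.631439

SE(x̄_st) ≈ 0.631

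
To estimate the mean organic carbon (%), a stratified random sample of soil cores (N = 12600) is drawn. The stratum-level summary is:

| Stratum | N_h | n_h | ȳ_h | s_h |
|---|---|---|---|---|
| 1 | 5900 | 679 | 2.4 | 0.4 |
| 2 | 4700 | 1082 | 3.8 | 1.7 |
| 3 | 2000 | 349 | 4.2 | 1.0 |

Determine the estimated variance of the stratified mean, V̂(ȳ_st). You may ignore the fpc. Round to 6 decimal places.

V̂(ȳ_st) = Σ W_h² s_h²/n_h, with W_h = N_h/N and N = 12600:
  stratum 1: (5900/12600)²·0.4²/679 = 5.1667e-05
  stratum 2: (4700/12600)²·1.7²/1082 = 0.000371642
  stratum 3: (2000/12600)²·1.0²/349 = 7.21927e-05
V̂(ȳ_st) = 0.000495502

V̂(ȳ_st) ≈ 0.000496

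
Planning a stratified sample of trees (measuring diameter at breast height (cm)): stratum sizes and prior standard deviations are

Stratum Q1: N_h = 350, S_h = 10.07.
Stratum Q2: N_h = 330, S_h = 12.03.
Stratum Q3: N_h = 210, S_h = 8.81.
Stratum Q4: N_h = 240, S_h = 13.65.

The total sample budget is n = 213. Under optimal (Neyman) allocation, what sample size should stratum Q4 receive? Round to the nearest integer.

55

Neyman allocation: n_h = n · N_h S_h / Σ N_i S_i, with n = 213.
  stratum Q1: N_h·S_h = 350·10.07 = 3524.50
  stratum Q2: N_h·S_h = 330·12.03 = 3969.90
  stratum Q3: N_h·S_h = 210·8.81 = 1850.10
  stratum Q4: N_h·S_h = 240·13.65 = 3276.00
Σ N_h S_h = 12620.50
n for stratum Q4 = 213·3276.00/12620.50 = 55.290 → 55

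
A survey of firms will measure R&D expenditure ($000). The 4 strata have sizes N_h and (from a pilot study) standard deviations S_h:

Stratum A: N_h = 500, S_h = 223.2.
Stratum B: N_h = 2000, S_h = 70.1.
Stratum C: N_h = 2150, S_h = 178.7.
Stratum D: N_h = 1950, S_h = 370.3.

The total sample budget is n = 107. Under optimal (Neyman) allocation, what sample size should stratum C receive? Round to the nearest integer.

30

Neyman allocation: n_h = n · N_h S_h / Σ N_i S_i, with n = 107.
  stratum A: N_h·S_h = 500·223.2 = 111600.00
  stratum B: N_h·S_h = 2000·70.1 = 140200.00
  stratum C: N_h·S_h = 2150·178.7 = 384205.00
  stratum D: N_h·S_h = 1950·370.3 = 722085.00
Σ N_h S_h = 1358090.00
n for stratum C = 107·384205.00/1358090.00 = 30.270 → 30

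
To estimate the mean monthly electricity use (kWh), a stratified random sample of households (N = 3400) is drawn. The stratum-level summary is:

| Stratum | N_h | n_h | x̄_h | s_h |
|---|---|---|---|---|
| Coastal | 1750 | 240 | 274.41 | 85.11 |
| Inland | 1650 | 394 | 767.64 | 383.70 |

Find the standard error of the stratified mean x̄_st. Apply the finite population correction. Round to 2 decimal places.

SE(x̄_st) ≈ 8.60

V̂(x̄_st) = Σ W_h² (1 − n_h/N_h) s_h²/n_h, with W_h = N_h/N and N = 3400:
  stratum Coastal: (1750/3400)²·(1 − 240/1750)·85.11²/240 = 6.89933
  stratum Inland: (1650/3400)²·(1 − 394/1650)·383.70²/394 = 66.9889
V̂(x̄_st) = 73.8883
SE(x̄_st) = √73.8883 = 8.59583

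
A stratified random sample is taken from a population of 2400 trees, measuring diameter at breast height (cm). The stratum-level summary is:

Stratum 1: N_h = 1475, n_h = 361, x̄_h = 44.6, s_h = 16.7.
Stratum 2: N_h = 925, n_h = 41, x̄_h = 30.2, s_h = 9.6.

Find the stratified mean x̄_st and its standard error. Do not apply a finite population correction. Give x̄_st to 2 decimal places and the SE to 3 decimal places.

x̄_st = Σ W_h x̄_h = (1475·44.6 + 925·30.2)/2400 = 39.05000
V̂(x̄_st) = Σ W_h² s_h²/n_h, with W_h = N_h/N and N = 2400:
  stratum 1: (1475/2400)²·16.7²/361 = 0.291801
  stratum 2: (925/2400)²·9.6²/41 = 0.333902
V̂(x̄_st) = 0.625704
SE(x̄_st) = √0.625704 = 0.791014

x̄_st ≈ 39.05, SE ≈ 0.791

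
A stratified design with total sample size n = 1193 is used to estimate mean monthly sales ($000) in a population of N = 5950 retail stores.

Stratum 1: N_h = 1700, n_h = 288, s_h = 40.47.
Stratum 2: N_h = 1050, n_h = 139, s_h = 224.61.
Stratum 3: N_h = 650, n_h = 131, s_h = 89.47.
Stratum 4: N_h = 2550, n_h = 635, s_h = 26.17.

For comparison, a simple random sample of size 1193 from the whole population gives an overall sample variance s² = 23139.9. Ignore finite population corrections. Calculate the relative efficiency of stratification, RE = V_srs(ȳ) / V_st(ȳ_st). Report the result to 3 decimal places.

RE ≈ 1.528

V̂(ȳ_st) = Σ W_h² s_h²/n_h, with W_h = N_h/N and N = 5950:
  stratum 1: (1700/5950)²·40.47²/288 = 0.464235
  stratum 2: (1050/5950)²·224.61²/139 = 11.3029
  stratum 3: (650/5950)²·89.47²/131 = 0.72925
  stratum 4: (2550/5950)²·26.17²/635 = 0.198098
V_st = 12.6944
V_srs = s²/n = 23139.9/1193 = 19.3964
Relative efficiency = V_srs / V_st = 19.3964/12.6944 = 1.5279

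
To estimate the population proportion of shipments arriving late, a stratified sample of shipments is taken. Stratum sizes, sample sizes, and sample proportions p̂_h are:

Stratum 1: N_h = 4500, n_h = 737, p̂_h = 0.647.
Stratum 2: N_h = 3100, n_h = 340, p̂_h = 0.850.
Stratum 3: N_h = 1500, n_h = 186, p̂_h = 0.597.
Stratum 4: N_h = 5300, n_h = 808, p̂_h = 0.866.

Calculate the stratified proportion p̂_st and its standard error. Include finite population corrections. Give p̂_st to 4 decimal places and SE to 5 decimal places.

N = 14400; stratum weights W_h = N_h/N.
p̂_st = Σ W_h p̂_h = (4500·0.647 + 3100·0.850 + 1500·0.597 + 5300·0.866)/14400 = 0.76610
V̂(p̂_st) = Σ W_h² (1 − n_h/N_h) p̂_h(1−p̂_h)/(n_h−1):
  stratum 1: (4500/14400)²·(1 − 737/4500)·0.647·0.353/736 = 2.5341e-05
  stratum 2: (3100/14400)²·(1 − 340/3100)·0.850·0.150/339 = 1.55187e-05
  stratum 3: (1500/14400)²·(1 − 186/1500)·0.597·0.403/185 = 1.23614e-05
  stratum 4: (5300/14400)²·(1 − 808/5300)·0.866·0.134/807 = 1.65097e-05
V̂(p̂_st) = 6.97309e-05; SE = √V̂ = 0.0083505

p̂_st ≈ 0.7661, SE ≈ 0.00835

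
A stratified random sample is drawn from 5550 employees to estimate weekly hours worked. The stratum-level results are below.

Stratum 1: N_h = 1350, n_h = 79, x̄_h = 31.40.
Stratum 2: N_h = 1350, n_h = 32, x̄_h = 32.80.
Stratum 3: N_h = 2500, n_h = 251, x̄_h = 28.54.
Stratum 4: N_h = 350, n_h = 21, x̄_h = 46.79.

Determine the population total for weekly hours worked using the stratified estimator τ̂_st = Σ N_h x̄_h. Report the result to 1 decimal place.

τ̂_st = Σ N_h x̄_h = 1350·31.40 + 1350·32.80 + 2500·28.54 + 350·46.79 = 174396.5

τ̂_st ≈ 174396.5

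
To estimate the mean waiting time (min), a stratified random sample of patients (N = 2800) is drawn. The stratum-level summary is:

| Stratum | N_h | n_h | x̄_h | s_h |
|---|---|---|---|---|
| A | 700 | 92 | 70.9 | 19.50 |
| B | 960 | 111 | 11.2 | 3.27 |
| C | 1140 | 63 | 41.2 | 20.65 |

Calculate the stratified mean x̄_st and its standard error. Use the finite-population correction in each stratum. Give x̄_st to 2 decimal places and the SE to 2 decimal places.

x̄_st ≈ 38.34, SE ≈ 1.14

x̄_st = Σ W_h x̄_h = (700·70.9 + 960·11.2 + 1140·41.2)/2800 = 38.33929
V̂(x̄_st) = Σ W_h² (1 − n_h/N_h) s_h²/n_h, with W_h = N_h/N and N = 2800:
  stratum A: (700/2800)²·(1 − 92/700)·19.50²/92 = 0.224371
  stratum B: (960/2800)²·(1 − 111/960)·3.27²/111 = 0.0100146
  stratum C: (1140/2800)²·(1 − 63/1140)·20.65²/63 = 1.06
V̂(x̄_st) = 1.29438
SE(x̄_st) = √1.29438 = 1.13771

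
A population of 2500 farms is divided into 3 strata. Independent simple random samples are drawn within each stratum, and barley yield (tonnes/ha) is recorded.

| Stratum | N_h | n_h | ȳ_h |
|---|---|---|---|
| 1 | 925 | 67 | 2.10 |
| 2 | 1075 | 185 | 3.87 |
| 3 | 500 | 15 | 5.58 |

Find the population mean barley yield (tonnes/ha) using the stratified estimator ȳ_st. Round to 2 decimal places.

ȳ_st ≈ 3.56

N = Σ N_h = 2500. Stratum weights W_h = N_h/N.
ȳ_st = (925·2.10 + 1075·3.87 + 500·5.58) / 2500 = 3.5571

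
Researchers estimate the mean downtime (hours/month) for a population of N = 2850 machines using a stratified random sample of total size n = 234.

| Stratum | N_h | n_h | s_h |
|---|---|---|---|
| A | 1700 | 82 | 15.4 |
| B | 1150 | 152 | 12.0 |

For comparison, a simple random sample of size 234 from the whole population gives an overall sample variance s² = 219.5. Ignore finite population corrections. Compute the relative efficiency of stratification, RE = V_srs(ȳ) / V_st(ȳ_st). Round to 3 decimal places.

RE ≈ 0.793

V̂(ȳ_st) = Σ W_h² s_h²/n_h, with W_h = N_h/N and N = 2850:
  stratum A: (1700/2850)²·15.4²/82 = 1.02905
  stratum B: (1150/2850)²·12.0²/152 = 0.15425
V_st = 1.1833
V_srs = s²/n = 219.5/234 = 0.938034
Relative efficiency = V_srs / V_st = 0.938034/1.1833 = 0.7927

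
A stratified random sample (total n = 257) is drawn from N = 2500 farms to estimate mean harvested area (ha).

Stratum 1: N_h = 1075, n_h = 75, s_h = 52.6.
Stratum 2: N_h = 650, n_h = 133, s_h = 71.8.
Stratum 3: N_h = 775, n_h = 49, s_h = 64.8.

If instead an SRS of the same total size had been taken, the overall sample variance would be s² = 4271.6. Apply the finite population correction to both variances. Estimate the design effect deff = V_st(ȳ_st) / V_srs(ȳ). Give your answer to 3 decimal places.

deff ≈ 1.083

V̂(ȳ_st) = Σ W_h² (1 − n_h/N_h) s_h²/n_h, with W_h = N_h/N and N = 2500:
  stratum 1: (1075/2500)²·(1 − 75/1075)·52.6²/75 = 6.3451
  stratum 2: (650/2500)²·(1 − 133/650)·71.8²/133 = 2.08411
  stratum 3: (775/2500)²·(1 − 49/775)·64.8²/49 = 7.71458
V_st = 16.1438
V_srs = (1 − 257/2500)·4271.6/257 = 14.9124
deff = V_st / V_srs = 16.1438/14.9124 = 1.0826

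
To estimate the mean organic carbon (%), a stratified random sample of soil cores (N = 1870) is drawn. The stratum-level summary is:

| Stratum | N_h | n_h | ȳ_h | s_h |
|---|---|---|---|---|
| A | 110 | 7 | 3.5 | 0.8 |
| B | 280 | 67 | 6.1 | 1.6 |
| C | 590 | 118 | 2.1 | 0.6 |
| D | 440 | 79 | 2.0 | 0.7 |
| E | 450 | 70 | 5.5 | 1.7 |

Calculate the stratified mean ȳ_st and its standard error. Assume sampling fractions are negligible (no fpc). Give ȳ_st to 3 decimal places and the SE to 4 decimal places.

ȳ_st = Σ W_h ȳ_h = (110·3.5 + 280·6.1 + 590·2.1 + 440·2.0 + 450·5.5)/1870 = 3.57594
V̂(ȳ_st) = Σ W_h² s_h²/n_h, with W_h = N_h/N and N = 1870:
  stratum A: (110/1870)²·0.8²/7 = 0.000316362
  stratum B: (280/1870)²·1.6²/67 = 0.000856639
  stratum C: (590/1870)²·0.6²/118 = 0.000303698
  stratum D: (440/1870)²·0.7²/79 = 0.000343393
  stratum E: (450/1870)²·1.7²/70 = 0.00239079
V̂(ȳ_st) = 0.00421088
SE(ȳ_st) = √0.00421088 = 0.0648913

ȳ_st ≈ 3.576, SE ≈ 0.0649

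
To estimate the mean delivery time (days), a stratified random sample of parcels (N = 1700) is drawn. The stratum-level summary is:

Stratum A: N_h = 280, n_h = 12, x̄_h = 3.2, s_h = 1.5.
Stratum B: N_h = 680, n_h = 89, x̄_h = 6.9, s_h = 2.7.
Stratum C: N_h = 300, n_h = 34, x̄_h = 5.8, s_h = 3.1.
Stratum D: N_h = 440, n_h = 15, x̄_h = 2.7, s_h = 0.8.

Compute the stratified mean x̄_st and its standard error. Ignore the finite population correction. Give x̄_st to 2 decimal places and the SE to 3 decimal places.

x̄_st ≈ 5.01, SE ≈ 0.173

x̄_st = Σ W_h x̄_h = (280·3.2 + 680·6.9 + 300·5.8 + 440·2.7)/1700 = 5.00941
V̂(x̄_st) = Σ W_h² s_h²/n_h, with W_h = N_h/N and N = 1700:
  stratum A: (280/1700)²·1.5²/12 = 0.00508651
  stratum B: (680/1700)²·2.7²/89 = 0.0131056
  stratum C: (300/1700)²·3.1²/34 = 0.00880216
  stratum D: (440/1700)²·0.8²/15 = 0.00285822
V̂(x̄_st) = 0.0298525
SE(x̄_st) = √0.0298525 = 0.172779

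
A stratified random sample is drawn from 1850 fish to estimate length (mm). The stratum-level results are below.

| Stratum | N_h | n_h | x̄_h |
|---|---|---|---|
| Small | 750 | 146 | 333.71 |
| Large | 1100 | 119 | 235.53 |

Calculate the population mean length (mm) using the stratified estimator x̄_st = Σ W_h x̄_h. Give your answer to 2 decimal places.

N = Σ N_h = 1850. Stratum weights W_h = N_h/N.
x̄_st = (750·333.71 + 1100·235.53) / 1850 = 275.3327

x̄_st ≈ 275.33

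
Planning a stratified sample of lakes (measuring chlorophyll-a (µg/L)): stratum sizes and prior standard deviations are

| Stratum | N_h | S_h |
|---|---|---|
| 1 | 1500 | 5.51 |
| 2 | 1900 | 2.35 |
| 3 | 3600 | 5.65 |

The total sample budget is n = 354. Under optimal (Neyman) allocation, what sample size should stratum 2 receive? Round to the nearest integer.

Neyman allocation: n_h = n · N_h S_h / Σ N_i S_i, with n = 354.
  stratum 1: N_h·S_h = 1500·5.51 = 8265.00
  stratum 2: N_h·S_h = 1900·2.35 = 4465.00
  stratum 3: N_h·S_h = 3600·5.65 = 20340.00
Σ N_h S_h = 33070.00
n for stratum 2 = 354·4465.00/33070.00 = 47.796 → 48

48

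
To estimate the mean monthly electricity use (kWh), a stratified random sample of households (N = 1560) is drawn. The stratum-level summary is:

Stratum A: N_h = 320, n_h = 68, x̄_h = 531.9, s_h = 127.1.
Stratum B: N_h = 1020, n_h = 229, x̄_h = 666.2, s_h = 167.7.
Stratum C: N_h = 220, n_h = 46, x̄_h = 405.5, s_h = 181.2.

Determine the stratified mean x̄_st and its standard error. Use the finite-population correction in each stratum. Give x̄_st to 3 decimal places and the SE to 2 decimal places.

x̄_st = Σ W_h x̄_h = (320·531.9 + 1020·666.2 + 220·405.5)/1560 = 601.88590
V̂(x̄_st) = Σ W_h² (1 − n_h/N_h) s_h²/n_h, with W_h = N_h/N and N = 1560:
  stratum A: (320/1560)²·(1 − 68/320)·127.1²/68 = 7.87197
  stratum B: (1020/1560)²·(1 − 229/1020)·167.7²/229 = 40.7153
  stratum C: (220/1560)²·(1 − 46/220)·181.2²/46 = 11.2275
V̂(x̄_st) = 59.8148
SE(x̄_st) = √59.8148 = 7.734

x̄_st ≈ 601.886, SE ≈ 7.73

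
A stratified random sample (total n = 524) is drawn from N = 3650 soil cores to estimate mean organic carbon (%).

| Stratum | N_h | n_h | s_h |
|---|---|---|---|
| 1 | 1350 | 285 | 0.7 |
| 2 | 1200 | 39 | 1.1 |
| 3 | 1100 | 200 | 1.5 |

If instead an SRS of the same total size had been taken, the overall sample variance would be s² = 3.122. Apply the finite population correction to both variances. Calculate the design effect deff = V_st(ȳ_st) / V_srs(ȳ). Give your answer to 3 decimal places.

V̂(ȳ_st) = Σ W_h² (1 − n_h/N_h) s_h²/n_h, with W_h = N_h/N and N = 3650:
  stratum 1: (1350/3650)²·(1 − 285/1350)·0.7²/285 = 0.000185545
  stratum 2: (1200/3650)²·(1 − 39/1200)·1.1²/39 = 0.00324451
  stratum 3: (1100/3650)²·(1 − 200/1100)·1.5²/200 = 0.000835992
V_st = 0.00426604
V_srs = (1 − 524/3650)·3.122/524 = 0.00510267
deff = V_st / V_srs = 0.00426604/0.00510267 = 0.8360

deff ≈ 0.836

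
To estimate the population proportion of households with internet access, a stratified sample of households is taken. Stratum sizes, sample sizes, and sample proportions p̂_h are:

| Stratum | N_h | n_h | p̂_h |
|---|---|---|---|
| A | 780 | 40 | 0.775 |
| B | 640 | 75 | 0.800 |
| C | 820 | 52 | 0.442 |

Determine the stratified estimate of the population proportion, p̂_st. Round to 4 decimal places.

N = 2240; stratum weights W_h = N_h/N.
p̂_st = Σ W_h p̂_h = (780·0.775 + 640·0.800 + 820·0.442)/2240 = 0.66024

p̂_st ≈ 0.6602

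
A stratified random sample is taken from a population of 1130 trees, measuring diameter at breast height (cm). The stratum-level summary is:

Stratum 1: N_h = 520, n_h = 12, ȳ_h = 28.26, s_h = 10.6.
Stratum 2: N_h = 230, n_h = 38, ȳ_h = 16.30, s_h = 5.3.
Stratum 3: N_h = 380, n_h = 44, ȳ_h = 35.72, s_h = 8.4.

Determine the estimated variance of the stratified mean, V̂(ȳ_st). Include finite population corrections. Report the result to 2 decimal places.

V̂(ȳ_st) ≈ 2.12

V̂(ȳ_st) = Σ W_h² (1 − n_h/N_h) s_h²/n_h, with W_h = N_h/N and N = 1130:
  stratum 1: (520/1130)²·(1 − 12/520)·10.6²/12 = 1.93705
  stratum 2: (230/1130)²·(1 − 38/230)·5.3²/38 = 0.0255647
  stratum 3: (380/1130)²·(1 − 44/380)·8.4²/44 = 0.160351
V̂(ȳ_st) = 2.12296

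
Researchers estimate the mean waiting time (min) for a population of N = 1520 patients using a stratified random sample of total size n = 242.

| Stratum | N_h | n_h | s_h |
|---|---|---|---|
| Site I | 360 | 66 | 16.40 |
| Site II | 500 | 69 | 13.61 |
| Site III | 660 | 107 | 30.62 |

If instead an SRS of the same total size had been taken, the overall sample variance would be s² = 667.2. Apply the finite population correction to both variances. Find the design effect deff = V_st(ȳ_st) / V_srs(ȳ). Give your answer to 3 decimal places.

deff ≈ 0.786

V̂(ȳ_st) = Σ W_h² (1 − n_h/N_h) s_h²/n_h, with W_h = N_h/N and N = 1520:
  stratum Site I: (360/1520)²·(1 − 66/360)·16.40²/66 = 0.186684
  stratum Site II: (500/1520)²·(1 − 69/500)·13.61²/69 = 0.250396
  stratum Site III: (660/1520)²·(1 − 107/660)·30.62²/107 = 1.38423
V_st = 1.82131
V_srs = (1 − 242/1520)·667.2/242 = 2.31808
deff = V_st / V_srs = 1.82131/2.31808 = 0.7857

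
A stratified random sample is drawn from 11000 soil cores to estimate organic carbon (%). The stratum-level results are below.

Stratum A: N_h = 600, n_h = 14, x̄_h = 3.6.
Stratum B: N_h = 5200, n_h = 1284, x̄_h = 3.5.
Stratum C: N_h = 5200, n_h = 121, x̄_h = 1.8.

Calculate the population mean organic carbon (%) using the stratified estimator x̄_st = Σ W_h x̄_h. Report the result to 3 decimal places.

x̄_st ≈ 2.702

N = Σ N_h = 11000. Stratum weights W_h = N_h/N.
x̄_st = (600·3.6 + 5200·3.5 + 5200·1.8) / 11000 = 2.70182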